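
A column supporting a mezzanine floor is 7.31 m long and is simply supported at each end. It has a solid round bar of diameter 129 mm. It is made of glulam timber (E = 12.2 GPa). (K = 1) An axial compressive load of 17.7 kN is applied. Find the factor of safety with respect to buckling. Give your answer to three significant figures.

I = πd⁴/64 = π×129⁴/64 = 1.359×10^7 mm⁴
I = 1.359×10^7 mm⁴ = 1.359×10^-5 m⁴
Effective length L_e = K·L = 1 × 7.31 = 7.310 m
P_cr = π²EI / L_e² = π² × 12.2×10⁹ × 1.359×10^-5 / 7.310² = 3.063×10^4 N
Factor of safety n = P_cr / P = 30.630 / 17.7 = 1.73

n ≈ 1.73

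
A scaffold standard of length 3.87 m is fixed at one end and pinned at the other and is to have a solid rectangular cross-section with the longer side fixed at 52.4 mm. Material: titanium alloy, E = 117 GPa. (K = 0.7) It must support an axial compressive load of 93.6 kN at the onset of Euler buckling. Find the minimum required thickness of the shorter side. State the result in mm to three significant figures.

b ≈ 51.5 mm

L_e = K·L = 0.7 × 3.87 = 2.709 m
Required I = P_cr·L_e²/(π²E) = 9.360×10^4 × 2.709² / (π² × 1.17×10^11) = 5.949×10^-7 m⁴
I_req = 5.949×10^5 mm⁴
Rectangle, weak axis: I_min = h·b³/12 with h = 52.4 mm fixed  ⇒  b = (12I/h)^(1/3) = 51.5 mm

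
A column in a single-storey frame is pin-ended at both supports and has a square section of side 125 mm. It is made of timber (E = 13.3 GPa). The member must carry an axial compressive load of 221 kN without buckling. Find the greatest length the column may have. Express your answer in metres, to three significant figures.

I = a⁴/12 = 125⁴/12 = 2.035×10^7 mm⁴
I = 2.035×10^-5 m⁴
At the buckling limit P_cr = P = 2.210×10^5 N
From P_cr = π²EI/(K·L)²:  L = (1/K)·√(π²EI/P_cr) = (1/1)·√(π²×1.33×10^10×2.035×10^-5/2.210×10^5)
L = 3.48 m

L_max ≈ 3.48 m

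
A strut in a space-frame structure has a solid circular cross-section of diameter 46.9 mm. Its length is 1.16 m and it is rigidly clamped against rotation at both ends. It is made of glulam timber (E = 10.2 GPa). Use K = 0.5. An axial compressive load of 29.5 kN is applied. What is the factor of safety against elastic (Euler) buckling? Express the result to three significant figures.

I = πd⁴/64 = π×46.9⁴/64 = 2.375×10^5 mm⁴
I = 2.375×10^5 mm⁴ = 2.375×10^-7 m⁴
Effective length L_e = K·L = 0.5 × 1.16 = 0.5800 m
P_cr = π²EI / L_e² = π² × 10.2×10⁹ × 2.375×10^-7 / 0.5800² = 7.107×10^4 N
Factor of safety n = P_cr / P = 71.073 / 29.5 = 2.41

n ≈ 2.41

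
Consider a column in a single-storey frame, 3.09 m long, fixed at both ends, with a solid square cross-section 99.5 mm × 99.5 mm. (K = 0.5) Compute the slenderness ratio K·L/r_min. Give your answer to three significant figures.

λ ≈ 53.8

For a square r = a/√12 = 99.5/√12 = 28.72 mm
L_e = K·L = 0.5 × 3.09 m = 1.545 m = 1545.0 mm
λ = L_e / r_min = 1545.0 / 28.72 = 53.8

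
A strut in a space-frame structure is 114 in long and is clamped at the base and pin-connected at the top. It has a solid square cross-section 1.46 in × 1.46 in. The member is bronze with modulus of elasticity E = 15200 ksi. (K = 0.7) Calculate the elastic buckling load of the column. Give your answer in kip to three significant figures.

I = a⁴/12 = 1.46⁴/12 = 0.3786 in⁴
Effective length L_e = K·L = 0.7 × 114 = 79.80 in
P_cr = π²EI / L_e² = π² × 15200×10³ × 0.3786 / 79.80² = 8.920×10^3 lb

P_cr ≈ 8.92 kip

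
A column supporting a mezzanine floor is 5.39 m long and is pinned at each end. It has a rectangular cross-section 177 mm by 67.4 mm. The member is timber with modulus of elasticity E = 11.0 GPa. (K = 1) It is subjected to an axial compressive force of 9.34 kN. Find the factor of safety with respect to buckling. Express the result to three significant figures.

Buckling occurs about the weak axis: I_min = h·b³/12 with b = 67.4 mm (the shorter side).
I_min = 177×67.4³/12 = 4.516×10^6 mm⁴
I = 4.516×10^6 mm⁴ = 4.516×10^-6 m⁴
Effective length L_e = K·L = 1 × 5.39 = 5.390 m
P_cr = π²EI / L_e² = π² × 11.0×10⁹ × 4.516×10^-6 / 5.390² = 1.688×10^4 N
Factor of safety n = P_cr / P = 16.877 / 9.34 = 1.81

n ≈ 1.81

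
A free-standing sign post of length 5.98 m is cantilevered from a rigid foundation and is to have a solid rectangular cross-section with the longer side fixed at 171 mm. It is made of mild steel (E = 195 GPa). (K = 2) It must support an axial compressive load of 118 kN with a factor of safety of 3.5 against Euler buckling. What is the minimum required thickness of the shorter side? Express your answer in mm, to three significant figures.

b ≈ 129 mm

Required P_cr = n·P = 3.5 × 118 = 413.0 kN
L_e = K·L = 2 × 5.98 = 11.96 m
Required I = P_cr·L_e²/(π²E) = 4.130×10^5 × 11.96² / (π² × 1.95×10^11) = 3.070×10^-5 m⁴
I_req = 3.070×10^7 mm⁴
Rectangle, weak axis: I_min = h·b³/12 with h = 171 mm fixed  ⇒  b = (12I/h)^(1/3) = 129 mm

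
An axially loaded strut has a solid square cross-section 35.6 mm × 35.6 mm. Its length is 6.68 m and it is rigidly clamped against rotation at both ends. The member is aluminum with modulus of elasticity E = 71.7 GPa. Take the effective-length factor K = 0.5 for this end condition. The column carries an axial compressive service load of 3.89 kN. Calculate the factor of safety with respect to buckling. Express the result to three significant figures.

I = a⁴/12 = 35.6⁴/12 = 1.339×10^5 mm⁴
I = 1.339×10^5 mm⁴ = 1.339×10^-7 m⁴
Effective length L_e = K·L = 0.5 × 6.68 = 3.340 m
P_cr = π²EI / L_e² = π² × 71.7×10⁹ × 1.339×10^-7 / 3.340² = 8.491×10^3 N
Factor of safety n = P_cr / P = 8.4907 / 3.89 = 2.18

n ≈ 2.18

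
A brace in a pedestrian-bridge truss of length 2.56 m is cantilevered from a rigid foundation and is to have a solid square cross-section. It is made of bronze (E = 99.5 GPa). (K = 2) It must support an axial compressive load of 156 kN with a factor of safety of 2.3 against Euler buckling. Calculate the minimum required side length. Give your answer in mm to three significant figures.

Required P_cr = n·P = 2.3 × 156 = 358.8 kN
L_e = K·L = 2 × 2.56 = 5.120 m
Required I = P_cr·L_e²/(π²E) = 3.588×10^5 × 5.120² / (π² × 9.95×10^10) = 9.578×10^-6 m⁴
I_req = 9.578×10^6 mm⁴
Solid square: I = a⁴/12  ⇒  a = (12I)^(1/4) = (12×9.578×10^6)^(1/4) = 104 mm

a ≈ 104 mm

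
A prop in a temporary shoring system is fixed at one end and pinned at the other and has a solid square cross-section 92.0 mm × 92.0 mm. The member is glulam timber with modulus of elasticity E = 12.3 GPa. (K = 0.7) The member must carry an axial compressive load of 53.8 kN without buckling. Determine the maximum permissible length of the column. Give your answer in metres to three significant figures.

L_max ≈ 5.24 m

I = a⁴/12 = 92.0⁴/12 = 5.970×10^6 mm⁴
I = 5.970×10^-6 m⁴
At the buckling limit P_cr = P = 5.380×10^4 N
From P_cr = π²EI/(K·L)²:  L = (1/K)·√(π²EI/P_cr) = (1/0.7)·√(π²×1.23×10^10×5.970×10^-6/5.380×10^4)
L = 5.24 m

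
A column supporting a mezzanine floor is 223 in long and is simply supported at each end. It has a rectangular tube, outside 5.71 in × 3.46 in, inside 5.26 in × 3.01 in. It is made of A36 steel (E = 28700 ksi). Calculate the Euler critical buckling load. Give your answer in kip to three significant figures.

P_cr ≈ 44.2 kip

Weak-axis I_min = (h_o·b_o³ − h_i·b_i³)/12 with b_o = 3.46, b_i = 3.010 in (shorter outer/inner sides).
I_min = (5.71×3.46³ − 5.260×3.010³)/12 = 7.756 in⁴
Effective length L_e = K·L = 1 × 223 = 223.0 in
P_cr = π²EI / L_e² = π² × 28700×10³ × 7.756 / 223.0² = 4.418×10^4 lb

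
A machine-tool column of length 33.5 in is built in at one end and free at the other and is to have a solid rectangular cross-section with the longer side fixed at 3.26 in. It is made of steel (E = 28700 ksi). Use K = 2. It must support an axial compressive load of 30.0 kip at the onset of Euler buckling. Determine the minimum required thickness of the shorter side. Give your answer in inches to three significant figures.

b ≈ 1.21 in

L_e = K·L = 2 × 33.5 = 67.00 in
Required I = P_cr·L_e²/(π²E) = 3.000×10^4 × 67.00² / (π² × 2.87×10^7) = 0.4754 in⁴
Rectangle, weak axis: I_min = h·b³/12 with h = 3.26 in fixed  ⇒  b = (12I/h)^(1/3) = 1.21 in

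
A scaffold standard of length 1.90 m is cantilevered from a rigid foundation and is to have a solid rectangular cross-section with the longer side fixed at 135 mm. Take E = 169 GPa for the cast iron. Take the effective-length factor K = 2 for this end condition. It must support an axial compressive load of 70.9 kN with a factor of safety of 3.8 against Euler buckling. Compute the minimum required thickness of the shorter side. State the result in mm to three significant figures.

Required P_cr = n·P = 3.8 × 70.9 = 269.4 kN
L_e = K·L = 2 × 1.90 = 3.800 m
Required I = P_cr·L_e²/(π²E) = 2.694×10^5 × 3.800² / (π² × 1.69×10^11) = 2.332×10^-6 m⁴
I_req = 2.332×10^6 mm⁴
Rectangle, weak axis: I_min = h·b³/12 with h = 135 mm fixed  ⇒  b = (12I/h)^(1/3) = 59.2 mm

b ≈ 59.2 mm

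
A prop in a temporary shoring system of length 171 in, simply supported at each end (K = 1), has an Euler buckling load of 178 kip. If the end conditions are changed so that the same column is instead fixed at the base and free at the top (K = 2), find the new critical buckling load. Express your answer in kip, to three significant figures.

P_cr ≈ 44.5 kip

P_cr ∝ 1/K², so P_cr,new = P_cr,old × (K_old/K_new)² = 178 × (1/2)²
= 178 × 0.2500 = 44.5 kip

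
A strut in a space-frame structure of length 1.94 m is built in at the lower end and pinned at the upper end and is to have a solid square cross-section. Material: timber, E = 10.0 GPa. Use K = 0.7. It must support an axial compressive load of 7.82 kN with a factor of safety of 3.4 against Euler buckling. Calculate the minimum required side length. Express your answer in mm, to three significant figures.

Required P_cr = n·P = 3.4 × 7.82 = 26.59 kN
L_e = K·L = 0.7 × 1.94 = 1.358 m
Required I = P_cr·L_e²/(π²E) = 2.659×10^4 × 1.358² / (π² × 1.00×10^10) = 4.968×10^-7 m⁴
I_req = 4.968×10^5 mm⁴
Solid square: I = a⁴/12  ⇒  a = (12I)^(1/4) = (12×4.968×10^5)^(1/4) = 49.4 mm

a ≈ 49.4 mm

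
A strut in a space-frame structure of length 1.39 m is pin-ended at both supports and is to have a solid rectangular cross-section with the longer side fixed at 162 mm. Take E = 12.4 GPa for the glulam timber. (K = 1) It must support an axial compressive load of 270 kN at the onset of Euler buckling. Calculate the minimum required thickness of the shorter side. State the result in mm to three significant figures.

L_e = K·L = 1 × 1.39 = 1.390 m
Required I = P_cr·L_e²/(π²E) = 2.700×10^5 × 1.390² / (π² × 1.24×10^10) = 4.263×10^-6 m⁴
I_req = 4.263×10^6 mm⁴
Rectangle, weak axis: I_min = h·b³/12 with h = 162 mm fixed  ⇒  b = (12I/h)^(1/3) = 68.1 mm

b ≈ 68.1 mm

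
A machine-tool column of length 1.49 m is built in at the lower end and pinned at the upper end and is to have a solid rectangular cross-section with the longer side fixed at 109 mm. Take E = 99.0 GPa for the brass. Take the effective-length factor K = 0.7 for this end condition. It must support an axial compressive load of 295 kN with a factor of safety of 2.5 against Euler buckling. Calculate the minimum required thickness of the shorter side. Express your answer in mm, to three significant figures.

Required P_cr = n·P = 2.5 × 295 = 737.5 kN
L_e = K·L = 0.7 × 1.49 = 1.043 m
Required I = P_cr·L_e²/(π²E) = 7.375×10^5 × 1.043² / (π² × 9.90×10^10) = 8.211×10^-7 m⁴
I_req = 8.211×10^5 mm⁴
Rectangle, weak axis: I_min = h·b³/12 with h = 109 mm fixed  ⇒  b = (12I/h)^(1/3) = 44.9 mm

b ≈ 44.9 mm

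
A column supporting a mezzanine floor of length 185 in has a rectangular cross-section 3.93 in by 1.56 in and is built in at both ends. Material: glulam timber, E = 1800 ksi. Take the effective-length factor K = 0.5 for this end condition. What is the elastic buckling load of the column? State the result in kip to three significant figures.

Buckling occurs about the weak axis: I_min = h·b³/12 with b = 1.56 in (the shorter side).
I_min = 3.93×1.56³/12 = 1.243 in⁴
Effective length L_e = K·L = 0.5 × 185 = 92.50 in
P_cr = π²EI / L_e² = π² × 1800×10³ × 1.243 / 92.50² = 2.582×10^3 lb

P_cr ≈ 2.58 kip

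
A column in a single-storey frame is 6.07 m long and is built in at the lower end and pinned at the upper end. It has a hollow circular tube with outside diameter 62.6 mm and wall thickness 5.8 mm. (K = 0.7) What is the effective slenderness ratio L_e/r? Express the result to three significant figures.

λ ≈ 210

Inner diameter d_i = 62.6 − 2×5.8 = 51.00 mm
I = π(d_o⁴ − d_i⁴)/64 = π(62.6⁴ − 51.00⁴)/64 = 4.217×10^5 mm⁴
A = 1.035×10^3 mm²;  r_min = √(I/A) = √(4.217×10^5/1.035×10^3) = 20.19 mm
L_e = K·L = 0.7 × 6.07 m = 4.249 m = 4249.0 mm
λ = L_e / r_min = 4249.0 / 20.19 = 210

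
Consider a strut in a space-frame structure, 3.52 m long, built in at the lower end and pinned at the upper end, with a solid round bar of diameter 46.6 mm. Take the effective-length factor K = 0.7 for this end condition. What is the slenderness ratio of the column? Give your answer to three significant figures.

λ ≈ 212

I = πd⁴/64 = π×46.6⁴/64 = 2.315×10^5 mm⁴
A = 1.706×10^3 mm²;  r_min = √(I/A) = √(2.315×10^5/1.706×10^3) = 11.65 mm
L_e = K·L = 0.7 × 3.52 m = 2.464 m = 2464.0 mm
λ = L_e / r_min = 2464.0 / 11.65 = 212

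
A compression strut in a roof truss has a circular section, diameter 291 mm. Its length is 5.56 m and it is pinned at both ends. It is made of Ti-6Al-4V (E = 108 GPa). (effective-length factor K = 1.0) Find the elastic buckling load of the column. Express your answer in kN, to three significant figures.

I = πd⁴/64 = π×291⁴/64 = 3.520×10^8 mm⁴
I = 3.520×10^8 mm⁴ = 3.520×10^-4 m⁴
Effective length L_e = K·L = 1 × 5.56 = 5.560 m
P_cr = π²EI / L_e² = π² × 108×10⁹ × 3.520×10^-4 / 5.560² = 1.214×10^7 N

P_cr ≈ 12100 kN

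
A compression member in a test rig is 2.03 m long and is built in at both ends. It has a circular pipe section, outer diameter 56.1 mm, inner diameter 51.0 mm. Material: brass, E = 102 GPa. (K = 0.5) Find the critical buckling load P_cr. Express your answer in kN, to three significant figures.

d_o = 56.1 mm, d_i = 51.0 mm
I = π(d_o⁴ − d_i⁴)/64 = π(56.1⁴ − 51.00⁴)/64 = 1.541×10^5 mm⁴
I = 1.541×10^5 mm⁴ = 1.541×10^-7 m⁴
Effective length L_e = K·L = 0.5 × 2.03 = 1.015 m
P_cr = π²EI / L_e² = π² × 102×10⁹ × 1.541×10^-7 / 1.015² = 1.506×10^5 N

P_cr ≈ 151 kN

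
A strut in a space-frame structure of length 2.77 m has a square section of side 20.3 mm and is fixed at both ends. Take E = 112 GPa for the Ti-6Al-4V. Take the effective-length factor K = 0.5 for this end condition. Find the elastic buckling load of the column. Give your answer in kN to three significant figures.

P_cr ≈ 8.15 kN

I = a⁴/12 = 20.3⁴/12 = 1.415×10^4 mm⁴
I = 1.415×10^4 mm⁴ = 1.415×10^-8 m⁴
Effective length L_e = K·L = 0.5 × 2.77 = 1.385 m
P_cr = π²EI / L_e² = π² × 112×10⁹ × 1.415×10^-8 / 1.385² = 8.155×10^3 N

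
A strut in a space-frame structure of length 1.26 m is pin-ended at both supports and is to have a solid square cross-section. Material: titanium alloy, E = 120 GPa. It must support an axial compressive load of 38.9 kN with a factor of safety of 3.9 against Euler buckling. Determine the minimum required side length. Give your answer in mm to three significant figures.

a ≈ 39.5 mm

Required P_cr = n·P = 3.9 × 38.9 = 151.7 kN
L_e = K·L = 1 × 1.26 = 1.260 m
Required I = P_cr·L_e²/(π²E) = 1.517×10^5 × 1.260² / (π² × 1.20×10^11) = 2.034×10^-7 m⁴
I_req = 2.034×10^5 mm⁴
Solid square: I = a⁴/12  ⇒  a = (12I)^(1/4) = (12×2.034×10^5)^(1/4) = 39.5 mm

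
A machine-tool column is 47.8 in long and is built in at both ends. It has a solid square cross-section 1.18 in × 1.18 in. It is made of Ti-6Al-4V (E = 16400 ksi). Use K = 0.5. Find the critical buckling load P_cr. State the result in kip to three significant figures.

P_cr ≈ 45.8 kip

I = a⁴/12 = 1.18⁴/12 = 0.1616 in⁴
Effective length L_e = K·L = 0.5 × 47.8 = 23.90 in
P_cr = π²EI / L_e² = π² × 16400×10³ × 0.1616 / 23.90² = 4.578×10^4 lb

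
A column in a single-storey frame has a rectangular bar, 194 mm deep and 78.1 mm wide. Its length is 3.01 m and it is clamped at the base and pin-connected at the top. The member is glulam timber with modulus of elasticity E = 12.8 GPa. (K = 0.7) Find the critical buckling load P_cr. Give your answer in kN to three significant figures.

Buckling occurs about the weak axis: I_min = h·b³/12 with b = 78.1 mm (the shorter side).
I_min = 194×78.1³/12 = 7.701×10^6 mm⁴
I = 7.701×10^6 mm⁴ = 7.701×10^-6 m⁴
Effective length L_e = K·L = 0.7 × 3.01 = 2.107 m
P_cr = π²EI / L_e² = π² × 12.8×10⁹ × 7.701×10^-6 / 2.107² = 2.192×10^5 N

P_cr ≈ 219 kN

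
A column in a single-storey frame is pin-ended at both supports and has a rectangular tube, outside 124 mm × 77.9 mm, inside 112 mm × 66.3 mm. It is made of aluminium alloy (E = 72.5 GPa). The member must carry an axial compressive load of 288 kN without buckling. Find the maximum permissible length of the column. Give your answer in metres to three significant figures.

Weak-axis I_min = (h_o·b_o³ − h_i·b_i³)/12 with b_o = 77.9, b_i = 66.30 mm (shorter outer/inner sides).
I_min = (124×77.9³ − 112.0×66.30³)/12 = 2.165×10^6 mm⁴
I = 2.165×10^-6 m⁴
At the buckling limit P_cr = P = 2.880×10^5 N
From P_cr = π²EI/(K·L)²:  L = (1/K)·√(π²EI/P_cr) = (1/1)·√(π²×7.25×10^10×2.165×10^-6/2.880×10^5)
L = 2.32 m

L_max ≈ 2.32 m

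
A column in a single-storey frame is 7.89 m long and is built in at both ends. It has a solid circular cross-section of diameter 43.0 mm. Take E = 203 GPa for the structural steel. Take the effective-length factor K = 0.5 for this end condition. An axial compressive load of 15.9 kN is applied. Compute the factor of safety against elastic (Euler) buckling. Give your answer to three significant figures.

n ≈ 1.36

I = πd⁴/64 = π×43.0⁴/64 = 1.678×10^5 mm⁴
I = 1.678×10^5 mm⁴ = 1.678×10^-7 m⁴
Effective length L_e = K·L = 0.5 × 7.89 = 3.945 m
P_cr = π²EI / L_e² = π² × 203×10⁹ × 1.678×10^-7 / 3.945² = 2.160×10^4 N
Factor of safety n = P_cr / P = 21.605 / 15.9 = 1.36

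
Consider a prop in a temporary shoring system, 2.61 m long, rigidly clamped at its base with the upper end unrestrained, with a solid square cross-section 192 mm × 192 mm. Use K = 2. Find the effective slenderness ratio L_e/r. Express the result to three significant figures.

λ ≈ 94.2

For a square r = a/√12 = 192/√12 = 55.43 mm
L_e = K·L = 2 × 2.61 m = 5.220 m = 5220.0 mm
λ = L_e / r_min = 5220.0 / 55.43 = 94.2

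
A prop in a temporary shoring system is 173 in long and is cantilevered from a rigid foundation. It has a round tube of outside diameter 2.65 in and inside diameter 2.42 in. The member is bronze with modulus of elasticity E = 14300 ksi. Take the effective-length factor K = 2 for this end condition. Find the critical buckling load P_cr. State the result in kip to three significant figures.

P_cr ≈ 0.869 kip

d_o = 2.65 in, d_i = 2.42 in
I = π(d_o⁴ − d_i⁴)/64 = π(2.65⁴ − 2.420⁴)/64 = 0.7372 in⁴
Effective length L_e = K·L = 2 × 173 = 346.0 in
P_cr = π²EI / L_e² = π² × 14300×10³ × 0.7372 / 346.0² = 869.1 lb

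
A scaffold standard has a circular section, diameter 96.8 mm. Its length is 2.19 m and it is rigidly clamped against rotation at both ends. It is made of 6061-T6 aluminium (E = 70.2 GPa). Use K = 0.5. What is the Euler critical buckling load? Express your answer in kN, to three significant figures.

P_cr ≈ 2490 kN

I = πd⁴/64 = π×96.8⁴/64 = 4.310×10^6 mm⁴
I = 4.310×10^6 mm⁴ = 4.310×10^-6 m⁴
Effective length L_e = K·L = 0.5 × 2.19 = 1.095 m
P_cr = π²EI / L_e² = π² × 70.2×10⁹ × 4.310×10^-6 / 1.095² = 2.490×10^6 N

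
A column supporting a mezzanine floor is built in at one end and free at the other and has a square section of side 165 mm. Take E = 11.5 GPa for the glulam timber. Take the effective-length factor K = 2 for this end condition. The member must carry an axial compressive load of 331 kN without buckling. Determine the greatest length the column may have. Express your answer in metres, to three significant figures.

I = a⁴/12 = 165⁴/12 = 6.177×10^7 mm⁴
I = 6.177×10^-5 m⁴
At the buckling limit P_cr = P = 3.310×10^5 N
From P_cr = π²EI/(K·L)²:  L = (1/K)·√(π²EI/P_cr) = (1/2)·√(π²×1.15×10^10×6.177×10^-5/3.310×10^5)
L = 2.30 m

L_max ≈ 2.30 m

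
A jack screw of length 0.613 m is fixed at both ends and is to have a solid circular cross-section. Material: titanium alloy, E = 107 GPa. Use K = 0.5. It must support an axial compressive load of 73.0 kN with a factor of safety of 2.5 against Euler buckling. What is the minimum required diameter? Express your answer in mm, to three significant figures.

Required P_cr = n·P = 2.5 × 73.0 = 182.5 kN
L_e = K·L = 0.5 × 0.613 = 0.3065 m
Required I = P_cr·L_e²/(π²E) = 1.825×10^5 × 0.3065² / (π² × 1.07×10^11) = 1.623×10^-8 m⁴
I_req = 1.623×10^4 mm⁴
Solid circle: I = πd⁴/64  ⇒  d = (64I/π)^(1/4) = (64×1.623×10^4/π)^(1/4) = 24.0 mm

d ≈ 24.0 mm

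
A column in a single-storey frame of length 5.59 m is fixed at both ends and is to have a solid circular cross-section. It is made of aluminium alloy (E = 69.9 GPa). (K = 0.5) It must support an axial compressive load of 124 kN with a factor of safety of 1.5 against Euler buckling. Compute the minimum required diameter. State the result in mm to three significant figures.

d ≈ 80.9 mm

Required P_cr = n·P = 1.5 × 124 = 186.0 kN
L_e = K·L = 0.5 × 5.59 = 2.795 m
Required I = P_cr·L_e²/(π²E) = 1.860×10^5 × 2.795² / (π² × 6.99×10^10) = 2.106×10^-6 m⁴
I_req = 2.106×10^6 mm⁴
Solid circle: I = πd⁴/64  ⇒  d = (64I/π)^(1/4) = (64×2.106×10^6/π)^(1/4) = 80.9 mm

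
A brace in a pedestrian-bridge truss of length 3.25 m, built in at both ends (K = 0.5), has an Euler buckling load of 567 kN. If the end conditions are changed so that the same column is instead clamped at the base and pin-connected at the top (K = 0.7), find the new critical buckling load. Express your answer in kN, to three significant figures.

P_cr ∝ 1/K², so P_cr,new = P_cr,old × (K_old/K_new)² = 567 × (0.5/0.7)²
= 567 × 0.5102 = 289 kN

P_cr ≈ 289 kN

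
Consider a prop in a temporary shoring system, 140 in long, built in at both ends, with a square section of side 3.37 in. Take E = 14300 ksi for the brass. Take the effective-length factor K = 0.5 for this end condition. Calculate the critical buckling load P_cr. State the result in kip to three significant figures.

I = a⁴/12 = 3.37⁴/12 = 10.75 in⁴
Effective length L_e = K·L = 0.5 × 140 = 70.00 in
P_cr = π²EI / L_e² = π² × 14300×10³ × 10.75 / 70.00² = 3.096×10^5 lb

P_cr ≈ 310 kip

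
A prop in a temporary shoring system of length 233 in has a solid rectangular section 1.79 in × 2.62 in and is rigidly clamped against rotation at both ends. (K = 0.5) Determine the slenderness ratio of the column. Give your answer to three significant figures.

For a rectangle r_min = b/√12 = 1.79/√12 = 0.5167 in
L_e = K·L = 0.5 × 233 = 116.5 in
λ = L_e / r_min = 116.50 / 0.5167 = 225

λ ≈ 225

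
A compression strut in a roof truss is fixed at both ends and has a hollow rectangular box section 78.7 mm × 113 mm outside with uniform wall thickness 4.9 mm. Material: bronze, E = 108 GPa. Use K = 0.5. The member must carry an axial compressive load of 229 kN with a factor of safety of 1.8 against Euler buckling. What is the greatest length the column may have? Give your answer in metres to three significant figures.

L_max ≈ 4.29 m

Inner dimensions: h_i = 113 − 2×4.9 = 103.2 mm, b_i = 78.7 − 2×4.9 = 68.90 mm
Weak-axis I_min = (h_o·b_o³ − h_i·b_i³)/12 with b_o = 78.7, b_i = 68.90 mm (shorter outer/inner sides).
I_min = (113×78.7³ − 103.2×68.90³)/12 = 1.777×10^6 mm⁴
I = 1.777×10^-6 m⁴
Required critical load P_cr = n·P = 1.8 × 229 = 412.2 kN = 4.122×10^5 N
From P_cr = π²EI/(K·L)²:  L = (1/K)·√(π²EI/P_cr) = (1/0.5)·√(π²×1.08×10^11×1.777×10^-6/4.122×10^5)
L = 4.29 m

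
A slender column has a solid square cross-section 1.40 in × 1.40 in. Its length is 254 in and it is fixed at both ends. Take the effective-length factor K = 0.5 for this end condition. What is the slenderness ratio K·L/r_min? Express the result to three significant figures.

λ ≈ 314

I = a⁴/12 = 1.40⁴/12 = 0.3201 in⁴
A = 1.960 in²;  r_min = √(I/A) = √(0.3201/1.960) = 0.4041 in
L_e = K·L = 0.5 × 254 = 127.0 in
λ = L_e / r_min = 127.00 / 0.4041 = 314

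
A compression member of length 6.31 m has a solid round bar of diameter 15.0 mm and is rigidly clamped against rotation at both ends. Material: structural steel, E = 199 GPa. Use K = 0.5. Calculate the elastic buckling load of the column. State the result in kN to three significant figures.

P_cr ≈ 0.490 kN

I = πd⁴/64 = π×15.0⁴/64 = 2.485×10^3 mm⁴
I = 2.485×10^3 mm⁴ = 2.485×10^-9 m⁴
Effective length L_e = K·L = 0.5 × 6.31 = 3.155 m
P_cr = π²EI / L_e² = π² × 199×10⁹ × 2.485×10^-9 / 3.155² = 490.3 N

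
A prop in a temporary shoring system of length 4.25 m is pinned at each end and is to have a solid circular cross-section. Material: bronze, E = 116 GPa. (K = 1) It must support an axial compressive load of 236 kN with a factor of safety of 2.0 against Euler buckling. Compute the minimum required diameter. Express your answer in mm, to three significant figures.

Required P_cr = n·P = 2.0 × 236 = 472.0 kN
L_e = K·L = 1 × 4.25 = 4.250 m
Required I = P_cr·L_e²/(π²E) = 4.720×10^5 × 4.250² / (π² × 1.16×10^11) = 7.447×10^-6 m⁴
I_req = 7.447×10^6 mm⁴
Solid circle: I = πd⁴/64  ⇒  d = (64I/π)^(1/4) = (64×7.447×10^6/π)^(1/4) = 111 mm

d ≈ 111 mm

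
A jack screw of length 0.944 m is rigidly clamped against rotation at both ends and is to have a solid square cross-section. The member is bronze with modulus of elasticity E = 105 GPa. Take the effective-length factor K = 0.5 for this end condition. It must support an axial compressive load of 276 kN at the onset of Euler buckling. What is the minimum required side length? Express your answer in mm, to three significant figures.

a ≈ 29.0 mm

L_e = K·L = 0.5 × 0.944 = 0.4720 m
Required I = P_cr·L_e²/(π²E) = 2.760×10^5 × 0.4720² / (π² × 1.05×10^11) = 5.933×10^-8 m⁴
I_req = 5.933×10^4 mm⁴
Solid square: I = a⁴/12  ⇒  a = (12I)^(1/4) = (12×5.933×10^4)^(1/4) = 29.0 mm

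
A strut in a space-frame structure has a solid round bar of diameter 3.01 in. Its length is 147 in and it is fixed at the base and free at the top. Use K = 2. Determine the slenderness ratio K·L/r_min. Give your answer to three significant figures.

I = πd⁴/64 = π×3.01⁴/64 = 4.029 in⁴
A = 7.116 in²;  r_min = √(I/A) = √(4.029/7.116) = 0.7525 in
L_e = K·L = 2 × 147 = 294.0 in
λ = L_e / r_min = 294.00 / 0.7525 = 391

λ ≈ 391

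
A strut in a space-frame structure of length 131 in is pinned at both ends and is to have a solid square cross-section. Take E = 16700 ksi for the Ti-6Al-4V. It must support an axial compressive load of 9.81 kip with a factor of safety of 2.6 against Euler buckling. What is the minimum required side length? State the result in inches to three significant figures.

Required P_cr = n·P = 2.6 × 9.81 = 25.51 kip
L_e = K·L = 1 × 131 = 131.0 in
Required I = P_cr·L_e²/(π²E) = 2.551×10^4 × 131.0² / (π² × 1.67×10^7) = 2.656 in⁴
Solid square: I = a⁴/12  ⇒  a = (12I)^(1/4) = (12×2.656)^(1/4) = 2.38 in

a ≈ 2.38 in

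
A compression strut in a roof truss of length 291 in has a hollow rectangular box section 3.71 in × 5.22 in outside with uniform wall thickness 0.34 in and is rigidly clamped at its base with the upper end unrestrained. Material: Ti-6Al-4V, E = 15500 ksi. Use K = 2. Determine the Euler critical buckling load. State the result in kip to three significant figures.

Inner dimensions: h_i = 5.22 − 2×0.34 = 4.540 in, b_i = 3.71 − 2×0.34 = 3.030 in
Weak-axis I_min = (h_o·b_o³ − h_i·b_i³)/12 with b_o = 3.71, b_i = 3.030 in (shorter outer/inner sides).
I_min = (5.22×3.71³ − 4.540×3.030³)/12 = 11.69 in⁴
Effective length L_e = K·L = 2 × 291 = 582.0 in
P_cr = π²EI / L_e² = π² × 15500×10³ × 11.69 / 582.0² = 5.279×10^3 lb

P_cr ≈ 5.28 kip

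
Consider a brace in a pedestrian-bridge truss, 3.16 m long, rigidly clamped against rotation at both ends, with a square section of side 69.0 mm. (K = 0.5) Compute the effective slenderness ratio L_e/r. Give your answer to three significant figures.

For a square r = a/√12 = 69.0/√12 = 19.92 mm
L_e = K·L = 0.5 × 3.16 m = 1.580 m = 1580.0 mm
λ = L_e / r_min = 1580.0 / 19.92 = 79.3

λ ≈ 79.3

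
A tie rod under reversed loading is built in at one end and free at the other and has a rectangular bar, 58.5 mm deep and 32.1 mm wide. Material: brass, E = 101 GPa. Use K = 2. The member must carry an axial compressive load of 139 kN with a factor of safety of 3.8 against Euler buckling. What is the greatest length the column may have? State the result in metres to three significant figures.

L_max ≈ 0.276 m

Buckling occurs about the weak axis: I_min = h·b³/12 with b = 32.1 mm (the shorter side).
I_min = 58.5×32.1³/12 = 1.612×10^5 mm⁴
I = 1.612×10^-7 m⁴
Required critical load P_cr = n·P = 3.8 × 139 = 528.2 kN = 5.282×10^5 N
From P_cr = π²EI/(K·L)²:  L = (1/K)·√(π²EI/P_cr) = (1/2)·√(π²×1.01×10^11×1.612×10^-7/5.282×10^5)
L = 0.276 m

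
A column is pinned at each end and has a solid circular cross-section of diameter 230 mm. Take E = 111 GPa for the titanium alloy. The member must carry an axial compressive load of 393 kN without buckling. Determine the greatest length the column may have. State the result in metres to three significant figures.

I = πd⁴/64 = π×230⁴/64 = 1.374×10^8 mm⁴
I = 1.374×10^-4 m⁴
At the buckling limit P_cr = P = 3.930×10^5 N
From P_cr = π²EI/(K·L)²:  L = (1/K)·√(π²EI/P_cr) = (1/1)·√(π²×1.11×10^11×1.374×10^-4/3.930×10^5)
L = 19.6 m

L_max ≈ 19.6 m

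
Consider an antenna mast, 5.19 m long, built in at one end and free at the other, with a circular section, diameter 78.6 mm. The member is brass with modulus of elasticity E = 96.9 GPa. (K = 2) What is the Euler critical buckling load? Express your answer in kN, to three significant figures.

P_cr ≈ 16.6 kN

I = πd⁴/64 = π×78.6⁴/64 = 1.874×10^6 mm⁴
I = 1.874×10^6 mm⁴ = 1.874×10^-6 m⁴
Effective length L_e = K·L = 2 × 5.19 = 10.38 m
P_cr = π²EI / L_e² = π² × 96.9×10⁹ × 1.874×10^-6 / 10.38² = 1.663×10^4 N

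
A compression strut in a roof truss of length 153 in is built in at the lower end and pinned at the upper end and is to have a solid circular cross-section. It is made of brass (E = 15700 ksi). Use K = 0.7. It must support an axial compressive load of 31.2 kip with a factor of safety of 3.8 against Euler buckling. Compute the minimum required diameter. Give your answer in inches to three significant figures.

Required P_cr = n·P = 3.8 × 31.2 = 118.6 kip
L_e = K·L = 0.7 × 153 = 107.1 in
Required I = P_cr·L_e²/(π²E) = 1.186×10^5 × 107.1² / (π² × 1.57×10^7) = 8.776 in⁴
Solid circle: I = πd⁴/64  ⇒  d = (64I/π)^(1/4) = (64×8.776/π)^(1/4) = 3.66 in

d ≈ 3.66 in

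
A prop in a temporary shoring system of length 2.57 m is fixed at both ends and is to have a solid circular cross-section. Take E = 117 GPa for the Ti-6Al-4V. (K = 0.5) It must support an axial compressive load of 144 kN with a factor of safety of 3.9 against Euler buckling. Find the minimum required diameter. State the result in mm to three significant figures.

Required P_cr = n·P = 3.9 × 144 = 561.6 kN
L_e = K·L = 0.5 × 2.57 = 1.285 m
Required I = P_cr·L_e²/(π²E) = 5.616×10^5 × 1.285² / (π² × 1.17×10^11) = 8.031×10^-7 m⁴
I_req = 8.031×10^5 mm⁴
Solid circle: I = πd⁴/64  ⇒  d = (64I/π)^(1/4) = (64×8.031×10^5/π)^(1/4) = 63.6 mm

d ≈ 63.6 mm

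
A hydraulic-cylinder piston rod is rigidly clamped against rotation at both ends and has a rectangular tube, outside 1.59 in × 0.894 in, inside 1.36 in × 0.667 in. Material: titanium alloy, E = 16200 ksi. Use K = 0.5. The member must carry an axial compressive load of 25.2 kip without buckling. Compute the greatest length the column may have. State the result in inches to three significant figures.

L_max ≈ 39.4 in

Weak-axis I_min = (h_o·b_o³ − h_i·b_i³)/12 with b_o = 0.894, b_i = 0.6670 in (shorter outer/inner sides).
I_min = (1.59×0.894³ − 1.360×0.6670³)/12 = 6.104×10^-2 in⁴
At the buckling limit P_cr = P = 2.520×10^4 lb
From P_cr = π²EI/(K·L)²:  L = (1/K)·√(π²EI/P_cr) = (1/0.5)·√(π²×1.62×10^7×6.104×10^-2/2.520×10^4)
L = 39.4 in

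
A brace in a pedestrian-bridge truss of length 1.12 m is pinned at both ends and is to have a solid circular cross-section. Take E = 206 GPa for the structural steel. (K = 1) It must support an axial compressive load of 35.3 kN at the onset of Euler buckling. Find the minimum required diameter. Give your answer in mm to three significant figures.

d ≈ 25.8 mm

L_e = K·L = 1 × 1.12 = 1.120 m
Required I = P_cr·L_e²/(π²E) = 3.530×10^4 × 1.120² / (π² × 2.06×10^11) = 2.178×10^-8 m⁴
I_req = 2.178×10^4 mm⁴
Solid circle: I = πd⁴/64  ⇒  d = (64I/π)^(1/4) = (64×2.178×10^4/π)^(1/4) = 25.8 mm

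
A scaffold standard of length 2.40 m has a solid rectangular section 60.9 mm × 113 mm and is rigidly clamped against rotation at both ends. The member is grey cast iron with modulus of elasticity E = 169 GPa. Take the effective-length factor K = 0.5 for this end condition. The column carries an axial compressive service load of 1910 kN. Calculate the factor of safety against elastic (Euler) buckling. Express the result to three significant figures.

Buckling occurs about the weak axis: I_min = h·b³/12 with b = 60.9 mm (the shorter side).
I_min = 113×60.9³/12 = 2.127×10^6 mm⁴
I = 2.127×10^6 mm⁴ = 2.127×10^-6 m⁴
Effective length L_e = K·L = 0.5 × 2.40 = 1.200 m
P_cr = π²EI / L_e² = π² × 169×10⁹ × 2.127×10^-6 / 1.200² = 2.464×10^6 N
Factor of safety n = P_cr / P = 2463.6 / 1910 = 1.29

n ≈ 1.29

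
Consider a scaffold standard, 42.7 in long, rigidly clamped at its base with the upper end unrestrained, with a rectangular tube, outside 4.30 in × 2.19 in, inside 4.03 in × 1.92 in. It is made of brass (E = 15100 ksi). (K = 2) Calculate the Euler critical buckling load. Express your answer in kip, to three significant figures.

P_cr ≈ 28.3 kip

Weak-axis I_min = (h_o·b_o³ − h_i·b_i³)/12 with b_o = 2.19, b_i = 1.920 in (shorter outer/inner sides).
I_min = (4.30×2.19³ − 4.030×1.920³)/12 = 1.387 in⁴
Effective length L_e = K·L = 2 × 42.7 = 85.40 in
P_cr = π²EI / L_e² = π² × 15100×10³ × 1.387 / 85.40² = 2.834×10^4 lb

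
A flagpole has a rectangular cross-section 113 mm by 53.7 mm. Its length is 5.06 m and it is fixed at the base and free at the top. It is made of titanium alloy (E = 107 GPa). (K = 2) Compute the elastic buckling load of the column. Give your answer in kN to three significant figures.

P_cr ≈ 15.0 kN

Buckling occurs about the weak axis: I_min = h·b³/12 with b = 53.7 mm (the shorter side).
I_min = 113×53.7³/12 = 1.458×10^6 mm⁴
I = 1.458×10^6 mm⁴ = 1.458×10^-6 m⁴
Effective length L_e = K·L = 2 × 5.06 = 10.12 m
P_cr = π²EI / L_e² = π² × 107×10⁹ × 1.458×10^-6 / 10.12² = 1.504×10^4 N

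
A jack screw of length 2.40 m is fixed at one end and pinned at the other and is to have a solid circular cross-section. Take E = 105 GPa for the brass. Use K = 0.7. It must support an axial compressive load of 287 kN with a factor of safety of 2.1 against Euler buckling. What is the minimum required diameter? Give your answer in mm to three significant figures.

Required P_cr = n·P = 2.1 × 287 = 602.7 kN
L_e = K·L = 0.7 × 2.40 = 1.680 m
Required I = P_cr·L_e²/(π²E) = 6.027×10^5 × 1.680² / (π² × 1.05×10^11) = 1.641×10^-6 m⁴
I_req = 1.641×10^6 mm⁴
Solid circle: I = πd⁴/64  ⇒  d = (64I/π)^(1/4) = (64×1.641×10^6/π)^(1/4) = 76.0 mm

d ≈ 76.0 mm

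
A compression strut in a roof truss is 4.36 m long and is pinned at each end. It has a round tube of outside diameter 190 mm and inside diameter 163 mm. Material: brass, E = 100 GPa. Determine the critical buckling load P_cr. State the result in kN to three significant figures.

d_o = 190 mm, d_i = 163 mm
I = π(d_o⁴ − d_i⁴)/64 = π(190⁴ − 163.0⁴)/64 = 2.932×10^7 mm⁴
I = 2.932×10^7 mm⁴ = 2.932×10^-5 m⁴
Effective length L_e = K·L = 1 × 4.36 = 4.360 m
P_cr = π²EI / L_e² = π² × 100×10⁹ × 2.932×10^-5 / 4.360² = 1.522×10^6 N

P_cr ≈ 1520 kN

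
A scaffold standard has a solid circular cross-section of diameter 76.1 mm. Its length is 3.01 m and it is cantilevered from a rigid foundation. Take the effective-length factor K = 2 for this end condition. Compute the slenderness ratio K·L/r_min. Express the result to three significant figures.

For a solid circle r = d/4 = 76.1/4 = 19.02 mm
L_e = K·L = 2 × 3.01 m = 6.020 m = 6020.0 mm
λ = L_e / r_min = 6020.0 / 19.02 = 316

λ ≈ 316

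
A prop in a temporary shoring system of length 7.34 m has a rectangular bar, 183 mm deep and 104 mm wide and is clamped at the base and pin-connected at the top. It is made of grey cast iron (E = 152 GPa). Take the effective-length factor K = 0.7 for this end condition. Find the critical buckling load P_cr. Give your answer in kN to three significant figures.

Buckling occurs about the weak axis: I_min = h·b³/12 with b = 104 mm (the shorter side).
I_min = 183×104³/12 = 1.715×10^7 mm⁴
I = 1.715×10^7 mm⁴ = 1.715×10^-5 m⁴
Effective length L_e = K·L = 0.7 × 7.34 = 5.138 m
P_cr = π²EI / L_e² = π² × 152×10⁹ × 1.715×10^-5 / 5.138² = 9.748×10^5 N

P_cr ≈ 975 kN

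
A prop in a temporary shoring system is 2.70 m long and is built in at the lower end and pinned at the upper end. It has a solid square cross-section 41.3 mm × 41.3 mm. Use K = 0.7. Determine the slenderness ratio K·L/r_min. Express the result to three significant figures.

λ ≈ 159

For a square r = a/√12 = 41.3/√12 = 11.92 mm
L_e = K·L = 0.7 × 2.70 m = 1.890 m = 1890.0 mm
λ = L_e / r_min = 1890.0 / 11.92 = 159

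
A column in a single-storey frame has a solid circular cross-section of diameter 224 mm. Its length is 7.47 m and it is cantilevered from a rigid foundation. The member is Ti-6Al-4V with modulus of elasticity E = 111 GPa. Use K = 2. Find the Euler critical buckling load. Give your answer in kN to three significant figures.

P_cr ≈ 607 kN

I = πd⁴/64 = π×224⁴/64 = 1.236×10^8 mm⁴
I = 1.236×10^8 mm⁴ = 1.236×10^-4 m⁴
Effective length L_e = K·L = 2 × 7.47 = 14.94 m
P_cr = π²EI / L_e² = π² × 111×10⁹ × 1.236×10^-4 / 14.94² = 6.066×10^5 N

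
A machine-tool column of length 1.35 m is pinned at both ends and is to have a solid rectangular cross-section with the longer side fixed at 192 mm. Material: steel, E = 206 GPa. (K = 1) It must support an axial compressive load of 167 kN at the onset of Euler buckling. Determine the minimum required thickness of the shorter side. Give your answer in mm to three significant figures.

L_e = K·L = 1 × 1.35 = 1.350 m
Required I = P_cr·L_e²/(π²E) = 1.670×10^5 × 1.350² / (π² × 2.06×10^11) = 1.497×10^-7 m⁴
I_req = 1.497×10^5 mm⁴
Rectangle, weak axis: I_min = h·b³/12 with h = 192 mm fixed  ⇒  b = (12I/h)^(1/3) = 21.1 mm

b ≈ 21.1 mm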